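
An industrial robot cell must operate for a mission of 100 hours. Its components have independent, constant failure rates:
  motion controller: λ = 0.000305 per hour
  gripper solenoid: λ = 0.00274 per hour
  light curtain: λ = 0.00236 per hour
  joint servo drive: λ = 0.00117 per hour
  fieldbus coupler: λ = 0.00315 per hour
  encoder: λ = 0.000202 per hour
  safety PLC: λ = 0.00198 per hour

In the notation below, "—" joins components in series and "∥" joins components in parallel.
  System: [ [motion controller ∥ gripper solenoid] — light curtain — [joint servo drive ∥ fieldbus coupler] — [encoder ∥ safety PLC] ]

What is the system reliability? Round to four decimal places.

0.7580

R(motion controller) = exp(−0.000305 × 100) = 0.969960
R(gripper solenoid) = exp(−0.00274 × 100) = 0.760332
R(light curtain) = exp(−0.00236 × 100) = 0.789781
R(joint servo drive) = exp(−0.00117 × 100) = 0.889585
R(fieldbus coupler) = exp(−0.00315 × 100) = 0.729789
R(encoder) = exp(−0.000202 × 100) = 0.980003
R(safety PLC) = exp(−0.00198 × 100) = 0.820370
Parallel (motion controller and gripper solenoid): 1 − (1 − 0.969960)(1 − 0.760332) = 0.992800
Parallel (joint servo drive and fieldbus coupler): 1 − (1 − 0.889585)(1 − 0.729789) = 0.970165
Parallel (encoder and safety PLC): 1 − (1 − 0.980003)(1 − 0.820370) = 0.996408
Series ([0.992800], light curtain, [0.970165], and [0.996408]): 0.992800 × 0.789781 × 0.970165 × 0.996408 = 0.7580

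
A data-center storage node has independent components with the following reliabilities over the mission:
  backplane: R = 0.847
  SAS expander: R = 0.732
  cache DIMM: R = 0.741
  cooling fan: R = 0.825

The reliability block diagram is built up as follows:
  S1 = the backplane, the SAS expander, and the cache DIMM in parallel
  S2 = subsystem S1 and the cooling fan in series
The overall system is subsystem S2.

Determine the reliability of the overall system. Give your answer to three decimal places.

0.816

Parallel (backplane, SAS expander, and cache DIMM): 1 − (1 − 0.84700)(1 − 0.73200)(1 − 0.74100) = 0.98938
Series ([0.98938] and cooling fan): 0.98938 × 0.82500 = 0.816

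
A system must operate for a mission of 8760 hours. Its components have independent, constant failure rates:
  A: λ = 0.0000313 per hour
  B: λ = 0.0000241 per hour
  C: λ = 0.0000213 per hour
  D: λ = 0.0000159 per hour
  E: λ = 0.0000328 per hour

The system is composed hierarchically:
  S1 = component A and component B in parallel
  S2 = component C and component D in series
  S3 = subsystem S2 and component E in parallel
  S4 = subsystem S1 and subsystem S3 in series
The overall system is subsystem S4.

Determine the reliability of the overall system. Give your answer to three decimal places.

0.888

R(A) = exp(−0.0000313 × 8760) = 0.76019
R(B) = exp(−0.0000241 × 8760) = 0.80968
R(C) = exp(−0.0000213 × 8760) = 0.82979
R(D) = exp(−0.0000159 × 8760) = 0.86998
R(E) = exp(−0.0000328 × 8760) = 0.75027
Parallel (A and B): 1 − (1 − 0.76019)(1 − 0.80968) = 0.95436
Series (C and D): 0.82979 × 0.86998 = 0.72190
Parallel ([0.72190] and E): 1 − (1 − 0.72190)(1 − 0.75027) = 0.93055
Series ([0.95436] and [0.93055]): 0.95436 × 0.93055 = 0.888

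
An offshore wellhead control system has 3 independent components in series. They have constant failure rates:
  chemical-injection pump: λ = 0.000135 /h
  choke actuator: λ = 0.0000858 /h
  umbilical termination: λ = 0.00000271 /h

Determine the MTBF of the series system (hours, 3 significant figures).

4470

Series of exponential components: λ_sys = Σ λ_i
λ_sys = 0.000135 + 0.0000858 + 0.00000271 = 2.2351e-04 /h
MTBF = 1 / λ_sys = 4470 h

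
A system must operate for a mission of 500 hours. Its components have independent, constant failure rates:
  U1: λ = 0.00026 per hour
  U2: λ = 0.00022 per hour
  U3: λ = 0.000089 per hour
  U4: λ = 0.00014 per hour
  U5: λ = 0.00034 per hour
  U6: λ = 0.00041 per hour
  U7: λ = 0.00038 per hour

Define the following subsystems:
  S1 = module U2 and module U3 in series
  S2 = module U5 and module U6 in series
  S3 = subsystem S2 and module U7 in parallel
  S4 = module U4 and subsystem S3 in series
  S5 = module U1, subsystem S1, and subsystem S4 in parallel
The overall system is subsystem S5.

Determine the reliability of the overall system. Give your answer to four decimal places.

R(U1) = exp(−0.00026 × 500) = 0.878095
R(U2) = exp(−0.00022 × 500) = 0.895834
R(U3) = exp(−0.000089 × 500) = 0.956476
R(U4) = exp(−0.00014 × 500) = 0.932394
R(U5) = exp(−0.00034 × 500) = 0.843665
R(U6) = exp(−0.00041 × 500) = 0.814647
R(U7) = exp(−0.00038 × 500) = 0.826959
Series (U2 and U3): 0.895834 × 0.956476 = 0.856844
Series (U5 and U6): 0.843665 × 0.814647 = 0.687289
Parallel ([0.687289] and U7): 1 − (1 − 0.687289)(1 − 0.826959) = 0.945888
Series (U4 and [0.945888]): 0.932394 × 0.945888 = 0.881940
Parallel (U1, [0.856844], and [0.881940]): 1 − (1 − 0.878095)(1 − 0.856844)(1 − 0.881940) = 0.9979

0.9979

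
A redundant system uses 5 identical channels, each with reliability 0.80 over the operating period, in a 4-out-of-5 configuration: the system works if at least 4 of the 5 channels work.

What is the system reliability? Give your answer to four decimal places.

0.7373

R = Σ_{i=4}^{5} C(5,i) p^i (1−p)^{5−i} with p = 0.80
C(5,4)·0.80^4·0.20^1 = 0.409600
C(5,5)·0.80^5·0.20^0 = 0.327680
Sum = 0.7373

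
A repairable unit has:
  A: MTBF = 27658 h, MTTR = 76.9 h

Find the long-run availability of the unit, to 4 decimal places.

0.9972

A(A) = MTBF/(MTBF+MTTR) = 27658/(27658+76.9) = 0.9972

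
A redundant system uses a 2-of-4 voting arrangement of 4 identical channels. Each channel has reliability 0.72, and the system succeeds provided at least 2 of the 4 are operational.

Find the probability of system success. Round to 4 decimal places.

R = Σ_{i=2}^{4} C(4,i) p^i (1−p)^{4−i} with p = 0.72
C(4,2)·0.72^2·0.28^2 = 0.243855
C(4,3)·0.72^3·0.28^1 = 0.418038
C(4,4)·0.72^4·0.28^0 = 0.268739
Sum = 0.9306

0.9306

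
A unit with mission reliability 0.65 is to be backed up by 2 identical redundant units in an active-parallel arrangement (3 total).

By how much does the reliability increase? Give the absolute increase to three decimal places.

R_before = 0.65
R_after = 1 − (1 − 0.65)^3 = 0.957
ΔR = 0.957 − 0.65 = 0.307

0.307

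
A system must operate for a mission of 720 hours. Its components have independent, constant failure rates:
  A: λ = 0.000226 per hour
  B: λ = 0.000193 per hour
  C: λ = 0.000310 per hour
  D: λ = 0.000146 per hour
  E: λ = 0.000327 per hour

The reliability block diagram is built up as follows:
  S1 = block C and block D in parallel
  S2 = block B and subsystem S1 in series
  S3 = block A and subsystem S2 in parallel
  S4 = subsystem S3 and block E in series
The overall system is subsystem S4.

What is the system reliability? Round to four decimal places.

0.7728

R(A) = exp(−0.000226 × 720) = 0.849829
R(B) = exp(−0.000193 × 720) = 0.870263
R(C) = exp(−0.000310 × 720) = 0.799955
R(D) = exp(−0.000146 × 720) = 0.900216
R(E) = exp(−0.000327 × 720) = 0.790223
Parallel (C and D): 1 − (1 − 0.799955)(1 − 0.900216) = 0.980039
Series (B and [0.980039]): 0.870263 × 0.980039 = 0.852892
Parallel (A and [0.852892]): 1 − (1 − 0.849829)(1 − 0.852892) = 0.977909
Series ([0.977909] and E): 0.977909 × 0.790223 = 0.7728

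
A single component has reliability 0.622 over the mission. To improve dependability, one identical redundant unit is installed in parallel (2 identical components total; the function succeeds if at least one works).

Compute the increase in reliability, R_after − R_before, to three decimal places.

R_before = 0.622
R_after = 1 − (1 − 0.622)^2 = 0.857
ΔR = 0.857 − 0.622 = 0.235

0.235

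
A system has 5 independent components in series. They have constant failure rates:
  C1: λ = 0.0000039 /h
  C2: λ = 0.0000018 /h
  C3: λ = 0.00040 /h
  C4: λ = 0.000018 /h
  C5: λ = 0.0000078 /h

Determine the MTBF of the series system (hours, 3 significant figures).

2320

Series of exponential components: λ_sys = Σ λ_i
λ_sys = 0.0000039 + 0.0000018 + 0.00040 + 0.000018 + 0.0000078 = 4.3150e-04 /h
MTBF = 1 / λ_sys = 2320 h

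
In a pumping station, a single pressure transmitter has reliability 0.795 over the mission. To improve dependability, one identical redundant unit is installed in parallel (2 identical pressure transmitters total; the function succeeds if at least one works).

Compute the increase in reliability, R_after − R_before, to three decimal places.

R_before = 0.795
R_after = 1 − (1 − 0.795)^2 = 0.958
ΔR = 0.958 − 0.795 = 0.163

0.163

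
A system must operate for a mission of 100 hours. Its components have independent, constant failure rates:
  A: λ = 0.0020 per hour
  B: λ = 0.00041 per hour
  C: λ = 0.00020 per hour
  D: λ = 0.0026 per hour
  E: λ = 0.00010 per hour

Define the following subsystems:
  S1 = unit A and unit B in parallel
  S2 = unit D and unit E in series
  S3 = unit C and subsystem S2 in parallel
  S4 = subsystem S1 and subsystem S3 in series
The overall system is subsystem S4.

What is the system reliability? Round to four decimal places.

0.9881

R(A) = exp(−0.0020 × 100) = 0.818731
R(B) = exp(−0.00041 × 100) = 0.959829
R(C) = exp(−0.00020 × 100) = 0.980199
R(D) = exp(−0.0026 × 100) = 0.771052
R(E) = exp(−0.00010 × 100) = 0.990050
Parallel (A and B): 1 − (1 − 0.818731)(1 − 0.959829) = 0.992718
Series (D and E): 0.771052 × 0.990050 = 0.763380
Parallel (C and [0.763380]): 1 − (1 − 0.980199)(1 − 0.763380) = 0.995315
Series ([0.992718] and [0.995315]): 0.992718 × 0.995315 = 0.9881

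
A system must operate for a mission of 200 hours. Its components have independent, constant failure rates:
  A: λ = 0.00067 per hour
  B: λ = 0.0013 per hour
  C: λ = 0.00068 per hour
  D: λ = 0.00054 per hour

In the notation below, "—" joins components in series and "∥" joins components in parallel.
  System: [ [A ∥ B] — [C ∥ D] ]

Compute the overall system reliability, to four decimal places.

R(A) = exp(−0.00067 × 200) = 0.874590
R(B) = exp(−0.0013 × 200) = 0.771052
R(C) = exp(−0.00068 × 200) = 0.872843
R(D) = exp(−0.00054 × 200) = 0.897628
Parallel (A and B): 1 − (1 − 0.874590)(1 − 0.771052) = 0.971288
Parallel (C and D): 1 − (1 − 0.872843)(1 − 0.897628) = 0.986983
Series ([0.971288] and [0.986983]): 0.971288 × 0.986983 = 0.9586

0.9586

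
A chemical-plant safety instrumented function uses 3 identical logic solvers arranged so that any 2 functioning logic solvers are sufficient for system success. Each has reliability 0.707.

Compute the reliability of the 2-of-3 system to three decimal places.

R = Σ_{i=2}^{3} C(3,i) p^i (1−p)^{3−i} with p = 0.707
C(3,2)·0.707^2·0.293^1 = 0.43937
C(3,3)·0.707^3·0.293^0 = 0.35339
Sum = 0.793

0.793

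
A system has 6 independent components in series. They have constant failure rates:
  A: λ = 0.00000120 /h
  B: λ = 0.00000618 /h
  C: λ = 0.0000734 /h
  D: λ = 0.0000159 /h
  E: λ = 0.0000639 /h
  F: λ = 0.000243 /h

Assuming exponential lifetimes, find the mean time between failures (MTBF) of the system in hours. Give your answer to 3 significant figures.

2480

Series of exponential components: λ_sys = Σ λ_i
λ_sys = 0.00000120 + 0.00000618 + 0.0000734 + 0.0000159 + 0.0000639 + 0.000243 = 4.0358e-04 /h
MTBF = 1 / λ_sys = 2480 h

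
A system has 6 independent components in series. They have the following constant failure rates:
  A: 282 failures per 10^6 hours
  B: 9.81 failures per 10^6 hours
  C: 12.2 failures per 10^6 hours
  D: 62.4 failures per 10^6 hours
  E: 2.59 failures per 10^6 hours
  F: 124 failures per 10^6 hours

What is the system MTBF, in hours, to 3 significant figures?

2030

Series of exponential components: λ_sys = Σ λ_i
λ_sys = 0.000282 + 0.00000981 + 0.0000122 + 0.0000624 + 0.00000259 + 0.000124 = 4.9300e-04 /h
MTBF = 1 / λ_sys = 2030 h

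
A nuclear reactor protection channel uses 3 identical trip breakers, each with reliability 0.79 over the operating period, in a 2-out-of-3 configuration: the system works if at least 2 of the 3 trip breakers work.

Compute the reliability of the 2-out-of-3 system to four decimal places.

R = Σ_{i=2}^{3} C(3,i) p^i (1−p)^{3−i} with p = 0.79
C(3,2)·0.79^2·0.21^1 = 0.393183
C(3,3)·0.79^3·0.21^0 = 0.493039
Sum = 0.8862

0.8862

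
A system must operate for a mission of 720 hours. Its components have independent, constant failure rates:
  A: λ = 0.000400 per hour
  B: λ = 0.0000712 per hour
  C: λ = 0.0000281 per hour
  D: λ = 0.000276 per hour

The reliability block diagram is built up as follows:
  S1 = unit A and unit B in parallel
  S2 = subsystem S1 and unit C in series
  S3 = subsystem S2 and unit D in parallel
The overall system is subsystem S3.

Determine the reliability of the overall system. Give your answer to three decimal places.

0.994

R(A) = exp(−0.000400 × 720) = 0.74976
R(B) = exp(−0.0000712 × 720) = 0.95003
R(C) = exp(−0.0000281 × 720) = 0.97997
R(D) = exp(−0.000276 × 720) = 0.81978
Parallel (A and B): 1 − (1 − 0.74976)(1 − 0.95003) = 0.98750
Series ([0.98750] and C): 0.98750 × 0.97997 = 0.96772
Parallel ([0.96772] and D): 1 − (1 − 0.96772)(1 − 0.81978) = 0.994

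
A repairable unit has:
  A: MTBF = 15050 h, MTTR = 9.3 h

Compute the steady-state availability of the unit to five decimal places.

0.99938

A(A) = MTBF/(MTBF+MTTR) = 15050/(15050+9.3) = 0.99938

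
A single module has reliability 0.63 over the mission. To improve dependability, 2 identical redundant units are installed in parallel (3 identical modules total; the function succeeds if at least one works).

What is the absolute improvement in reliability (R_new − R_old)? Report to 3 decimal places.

0.319

R_before = 0.63
R_after = 1 − (1 − 0.63)^3 = 0.949
ΔR = 0.949 − 0.63 = 0.319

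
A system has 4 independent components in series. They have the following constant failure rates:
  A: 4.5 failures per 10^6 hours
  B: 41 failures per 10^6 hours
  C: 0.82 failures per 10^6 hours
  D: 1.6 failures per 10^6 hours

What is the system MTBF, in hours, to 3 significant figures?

20900

Series of exponential components: λ_sys = Σ λ_i
λ_sys = 0.0000045 + 0.000041 + 0.00000082 + 0.0000016 = 4.7920e-05 /h
MTBF = 1 / λ_sys = 20900 h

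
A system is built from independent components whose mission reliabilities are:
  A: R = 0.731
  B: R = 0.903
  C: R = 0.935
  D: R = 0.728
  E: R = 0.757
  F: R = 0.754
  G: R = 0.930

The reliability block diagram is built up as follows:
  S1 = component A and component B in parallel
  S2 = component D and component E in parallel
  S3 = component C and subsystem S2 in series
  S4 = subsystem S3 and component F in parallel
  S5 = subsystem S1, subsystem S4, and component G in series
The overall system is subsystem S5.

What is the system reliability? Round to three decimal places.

0.877

Parallel (A and B): 1 − (1 − 0.73100)(1 − 0.90300) = 0.97391
Parallel (D and E): 1 − (1 − 0.72800)(1 − 0.75700) = 0.93390
Series (C and [0.93390]): 0.93500 × 0.93390 = 0.87320
Parallel ([0.87320] and F): 1 − (1 − 0.87320)(1 − 0.75400) = 0.96881
Series ([0.97391], [0.96881], and G): 0.97391 × 0.96881 × 0.93000 = 0.877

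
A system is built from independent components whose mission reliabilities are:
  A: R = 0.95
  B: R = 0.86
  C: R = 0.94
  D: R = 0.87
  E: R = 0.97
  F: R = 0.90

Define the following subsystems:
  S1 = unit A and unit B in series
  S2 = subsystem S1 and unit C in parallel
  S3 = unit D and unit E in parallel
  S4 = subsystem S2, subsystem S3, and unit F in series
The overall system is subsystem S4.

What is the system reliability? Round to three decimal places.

0.887

Series (A and B): 0.95000 × 0.86000 = 0.81700
Parallel ([0.81700] and C): 1 − (1 − 0.81700)(1 − 0.94000) = 0.98902
Parallel (D and E): 1 − (1 − 0.87000)(1 − 0.97000) = 0.99610
Series ([0.98902], [0.99610], and F): 0.98902 × 0.99610 × 0.90000 = 0.887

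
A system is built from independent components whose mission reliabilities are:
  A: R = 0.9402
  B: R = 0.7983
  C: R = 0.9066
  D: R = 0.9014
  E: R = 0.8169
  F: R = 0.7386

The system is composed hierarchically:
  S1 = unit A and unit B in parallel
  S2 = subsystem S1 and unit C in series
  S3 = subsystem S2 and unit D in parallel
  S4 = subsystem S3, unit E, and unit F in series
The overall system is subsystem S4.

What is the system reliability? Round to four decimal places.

0.5972

Parallel (A and B): 1 − (1 − 0.940200)(1 − 0.798300) = 0.987938
Series ([0.987938] and C): 0.987938 × 0.906600 = 0.895665
Parallel ([0.895665] and D): 1 − (1 − 0.895665)(1 − 0.901400) = 0.989713
Series ([0.989713], E, and F): 0.989713 × 0.816900 × 0.738600 = 0.5972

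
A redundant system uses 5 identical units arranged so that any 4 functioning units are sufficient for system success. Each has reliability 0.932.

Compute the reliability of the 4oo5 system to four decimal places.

R = Σ_{i=4}^{5} C(5,i) p^i (1−p)^{5−i} with p = 0.932
C(5,4)·0.932^4·0.068^1 = 0.256533
C(5,5)·0.932^5·0.068^0 = 0.703201
Sum = 0.9597

0.9597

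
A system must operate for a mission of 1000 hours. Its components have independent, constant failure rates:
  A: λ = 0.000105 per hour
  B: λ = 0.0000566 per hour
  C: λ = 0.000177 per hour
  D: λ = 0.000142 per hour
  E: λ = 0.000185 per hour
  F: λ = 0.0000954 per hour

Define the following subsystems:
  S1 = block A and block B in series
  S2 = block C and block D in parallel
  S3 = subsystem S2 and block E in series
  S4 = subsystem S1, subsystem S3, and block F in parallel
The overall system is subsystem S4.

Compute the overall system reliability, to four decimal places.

0.9975

R(A) = exp(−0.000105 × 1000) = 0.900325
R(B) = exp(−0.0000566 × 1000) = 0.944972
R(C) = exp(−0.000177 × 1000) = 0.837780
R(D) = exp(−0.000142 × 1000) = 0.867621
R(E) = exp(−0.000185 × 1000) = 0.831104
R(F) = exp(−0.0000954 × 1000) = 0.909009
Series (A and B): 0.900325 × 0.944972 = 0.850782
Parallel (C and D): 1 − (1 − 0.837780)(1 − 0.867621) = 0.978525
Series ([0.978525] and E): 0.978525 × 0.831104 = 0.813256
Parallel ([0.850782], [0.813256], and F): 1 − (1 − 0.850782)(1 − 0.813256)(1 − 0.909009) = 0.9975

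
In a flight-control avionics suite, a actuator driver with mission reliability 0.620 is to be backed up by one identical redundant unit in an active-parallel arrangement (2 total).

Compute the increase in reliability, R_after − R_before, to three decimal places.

0.236

R_before = 0.620
R_after = 1 − (1 − 0.620)^2 = 0.856
ΔR = 0.856 − 0.620 = 0.236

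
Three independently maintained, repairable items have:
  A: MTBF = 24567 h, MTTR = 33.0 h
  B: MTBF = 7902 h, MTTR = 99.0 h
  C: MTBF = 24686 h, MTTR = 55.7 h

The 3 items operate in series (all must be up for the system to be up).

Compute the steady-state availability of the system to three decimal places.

0.984

A(A) = MTBF/(MTBF+MTTR) = 24567/(24567+33.0) = 0.998659
A(B) = MTBF/(MTBF+MTTR) = 7902/(7902+99.0) = 0.987627
A(C) = MTBF/(MTBF+MTTR) = 24686/(24686+55.7) = 0.997749
Series availability: 0.998659 × 0.987627 × 0.997749 = 0.984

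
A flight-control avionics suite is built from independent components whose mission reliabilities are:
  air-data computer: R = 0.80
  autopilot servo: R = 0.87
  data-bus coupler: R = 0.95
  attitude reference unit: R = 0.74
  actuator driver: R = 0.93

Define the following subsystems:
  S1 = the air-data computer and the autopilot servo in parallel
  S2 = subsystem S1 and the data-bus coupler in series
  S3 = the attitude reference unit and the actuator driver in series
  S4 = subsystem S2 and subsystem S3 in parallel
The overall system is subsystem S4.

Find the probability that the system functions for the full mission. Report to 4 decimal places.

0.9767

Parallel (air-data computer and autopilot servo): 1 − (1 − 0.800000)(1 − 0.870000) = 0.974000
Series ([0.974000] and data-bus coupler): 0.974000 × 0.950000 = 0.925300
Series (attitude reference unit and actuator driver): 0.740000 × 0.930000 = 0.688200
Parallel ([0.925300] and [0.688200]): 1 − (1 − 0.925300)(1 − 0.688200) = 0.9767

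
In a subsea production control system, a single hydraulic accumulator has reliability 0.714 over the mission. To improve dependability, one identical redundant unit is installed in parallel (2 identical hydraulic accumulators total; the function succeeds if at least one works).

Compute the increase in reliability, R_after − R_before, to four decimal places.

R_before = 0.714
R_after = 1 − (1 − 0.714)^2 = 0.9182
ΔR = 0.9182 − 0.714 = 0.2042

0.2042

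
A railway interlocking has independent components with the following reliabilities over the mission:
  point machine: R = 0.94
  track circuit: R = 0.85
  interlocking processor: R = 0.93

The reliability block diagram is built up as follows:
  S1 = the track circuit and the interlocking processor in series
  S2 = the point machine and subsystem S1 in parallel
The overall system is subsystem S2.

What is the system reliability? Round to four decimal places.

Series (track circuit and interlocking processor): 0.850000 × 0.930000 = 0.790500
Parallel (point machine and [0.790500]): 1 − (1 − 0.940000)(1 − 0.790500) = 0.9874

0.9874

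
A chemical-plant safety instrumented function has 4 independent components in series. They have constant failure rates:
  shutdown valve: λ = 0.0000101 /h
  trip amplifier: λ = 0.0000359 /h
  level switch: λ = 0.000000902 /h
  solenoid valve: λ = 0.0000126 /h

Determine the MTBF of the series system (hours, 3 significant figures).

Series of exponential components: λ_sys = Σ λ_i
λ_sys = 0.0000101 + 0.0000359 + 0.000000902 + 0.0000126 = 5.9502e-05 /h
MTBF = 1 / λ_sys = 16800 h

16800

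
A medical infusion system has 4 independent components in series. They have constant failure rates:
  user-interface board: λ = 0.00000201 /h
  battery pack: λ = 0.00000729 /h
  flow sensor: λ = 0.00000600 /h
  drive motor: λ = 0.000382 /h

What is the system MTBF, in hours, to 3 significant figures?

2520

Series of exponential components: λ_sys = Σ λ_i
λ_sys = 0.00000201 + 0.00000729 + 0.00000600 + 0.000382 = 3.9730e-04 /h
MTBF = 1 / λ_sys = 2520 h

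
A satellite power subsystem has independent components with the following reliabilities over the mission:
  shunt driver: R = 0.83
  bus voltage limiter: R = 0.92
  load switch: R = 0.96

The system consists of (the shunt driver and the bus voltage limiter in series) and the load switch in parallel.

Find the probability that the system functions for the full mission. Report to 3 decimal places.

0.991

Series (shunt driver and bus voltage limiter): 0.83000 × 0.92000 = 0.76360
Parallel ([0.76360] and load switch): 1 − (1 − 0.76360)(1 − 0.96000) = 0.991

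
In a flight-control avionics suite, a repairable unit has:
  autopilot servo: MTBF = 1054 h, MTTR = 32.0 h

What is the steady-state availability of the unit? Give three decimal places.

0.971

A(autopilot servo) = MTBF/(MTBF+MTTR) = 1054/(1054+32.0) = 0.971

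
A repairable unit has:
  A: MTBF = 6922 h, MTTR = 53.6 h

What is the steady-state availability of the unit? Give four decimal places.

A(A) = MTBF/(MTBF+MTTR) = 6922/(6922+53.6) = 0.9923

0.9923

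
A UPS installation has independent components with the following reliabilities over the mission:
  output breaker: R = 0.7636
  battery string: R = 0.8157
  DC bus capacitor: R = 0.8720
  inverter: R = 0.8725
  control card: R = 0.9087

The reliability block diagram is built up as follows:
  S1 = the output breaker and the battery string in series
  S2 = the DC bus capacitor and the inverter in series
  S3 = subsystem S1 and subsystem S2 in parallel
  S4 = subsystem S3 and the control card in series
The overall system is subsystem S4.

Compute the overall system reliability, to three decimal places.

Series (output breaker and battery string): 0.76360 × 0.81570 = 0.62287
Series (DC bus capacitor and inverter): 0.87200 × 0.87250 = 0.76082
Parallel ([0.62287] and [0.76082]): 1 − (1 − 0.62287)(1 − 0.76082) = 0.90980
Series ([0.90980] and control card): 0.90980 × 0.90870 = 0.827

0.827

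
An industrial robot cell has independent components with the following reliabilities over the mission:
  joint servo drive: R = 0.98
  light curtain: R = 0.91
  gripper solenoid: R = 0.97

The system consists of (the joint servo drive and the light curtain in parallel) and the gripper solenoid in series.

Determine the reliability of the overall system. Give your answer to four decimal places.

0.9683

Parallel (joint servo drive and light curtain): 1 − (1 − 0.980000)(1 − 0.910000) = 0.998200
Series ([0.998200] and gripper solenoid): 0.998200 × 0.970000 = 0.9683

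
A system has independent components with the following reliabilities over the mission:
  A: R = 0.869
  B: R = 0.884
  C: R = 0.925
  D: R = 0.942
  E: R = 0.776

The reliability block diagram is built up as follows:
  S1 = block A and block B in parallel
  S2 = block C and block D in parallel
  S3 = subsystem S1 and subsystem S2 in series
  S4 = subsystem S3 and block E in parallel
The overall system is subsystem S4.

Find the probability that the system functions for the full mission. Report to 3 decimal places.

0.996

Parallel (A and B): 1 − (1 − 0.86900)(1 − 0.88400) = 0.98480
Parallel (C and D): 1 − (1 − 0.92500)(1 − 0.94200) = 0.99565
Series ([0.98480] and [0.99565]): 0.98480 × 0.99565 = 0.98052
Parallel ([0.98052] and E): 1 − (1 − 0.98052)(1 − 0.77600) = 0.996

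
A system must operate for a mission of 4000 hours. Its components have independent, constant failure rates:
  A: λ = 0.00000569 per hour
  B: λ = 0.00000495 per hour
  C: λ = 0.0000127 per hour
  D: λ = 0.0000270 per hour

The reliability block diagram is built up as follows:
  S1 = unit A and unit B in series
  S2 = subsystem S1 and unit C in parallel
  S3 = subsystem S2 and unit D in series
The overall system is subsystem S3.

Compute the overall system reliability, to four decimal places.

R(A) = exp(−0.00000569 × 4000) = 0.977497
R(B) = exp(−0.00000495 × 4000) = 0.980395
R(C) = exp(−0.0000127 × 4000) = 0.950469
R(D) = exp(−0.0000270 × 4000) = 0.897628
Series (A and B): 0.977497 × 0.980395 = 0.958333
Parallel ([0.958333] and C): 1 − (1 − 0.958333)(1 − 0.950469) = 0.997936
Series ([0.997936] and D): 0.997936 × 0.897628 = 0.8958

0.8958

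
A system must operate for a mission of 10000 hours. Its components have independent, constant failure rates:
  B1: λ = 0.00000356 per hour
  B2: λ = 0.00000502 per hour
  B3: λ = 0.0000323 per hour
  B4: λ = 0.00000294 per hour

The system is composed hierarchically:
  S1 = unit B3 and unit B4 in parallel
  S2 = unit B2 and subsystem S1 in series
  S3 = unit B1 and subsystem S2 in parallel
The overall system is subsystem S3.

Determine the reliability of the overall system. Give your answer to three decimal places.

R(B1) = exp(−0.00000356 × 10000) = 0.96503
R(B2) = exp(−0.00000502 × 10000) = 0.95104
R(B3) = exp(−0.0000323 × 10000) = 0.72397
R(B4) = exp(−0.00000294 × 10000) = 0.97103
Parallel (B3 and B4): 1 − (1 − 0.72397)(1 − 0.97103) = 0.99200
Series (B2 and [0.99200]): 0.95104 × 0.99200 = 0.94343
Parallel (B1 and [0.94343]): 1 − (1 − 0.96503)(1 − 0.94343) = 0.998

0.998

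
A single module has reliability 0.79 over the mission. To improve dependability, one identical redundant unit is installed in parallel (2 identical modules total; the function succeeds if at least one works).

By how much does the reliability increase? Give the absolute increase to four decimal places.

R_before = 0.79
R_after = 1 − (1 − 0.79)^2 = 0.9559
ΔR = 0.9559 − 0.79 = 0.1659

0.1659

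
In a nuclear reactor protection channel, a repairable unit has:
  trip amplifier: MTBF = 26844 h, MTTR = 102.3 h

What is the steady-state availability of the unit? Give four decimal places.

A(trip amplifier) = MTBF/(MTBF+MTTR) = 26844/(26844+102.3) = 0.9962

0.9962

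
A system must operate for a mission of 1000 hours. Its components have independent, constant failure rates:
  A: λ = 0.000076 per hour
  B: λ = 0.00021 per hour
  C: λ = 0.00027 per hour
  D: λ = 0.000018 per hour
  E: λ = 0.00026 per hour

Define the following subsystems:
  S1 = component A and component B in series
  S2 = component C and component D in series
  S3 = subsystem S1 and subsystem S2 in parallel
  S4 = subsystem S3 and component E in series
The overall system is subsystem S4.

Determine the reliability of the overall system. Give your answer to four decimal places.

R(A) = exp(−0.000076 × 1000) = 0.926816
R(B) = exp(−0.00021 × 1000) = 0.810584
R(C) = exp(−0.00027 × 1000) = 0.763379
R(D) = exp(−0.000018 × 1000) = 0.982161
R(E) = exp(−0.00026 × 1000) = 0.771052
Series (A and B): 0.926816 × 0.810584 = 0.751262
Series (C and D): 0.763379 × 0.982161 = 0.749761
Parallel ([0.751262] and [0.749761]): 1 − (1 − 0.751262)(1 − 0.749761) = 0.937756
Series ([0.937756] and E): 0.937756 × 0.771052 = 0.7231

0.7231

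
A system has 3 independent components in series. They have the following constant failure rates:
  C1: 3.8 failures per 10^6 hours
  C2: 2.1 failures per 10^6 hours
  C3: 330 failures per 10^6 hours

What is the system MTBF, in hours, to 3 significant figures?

2980

Series of exponential components: λ_sys = Σ λ_i
λ_sys = 0.0000038 + 0.0000021 + 0.00033 = 3.3590e-04 /h
MTBF = 1 / λ_sys = 2980 h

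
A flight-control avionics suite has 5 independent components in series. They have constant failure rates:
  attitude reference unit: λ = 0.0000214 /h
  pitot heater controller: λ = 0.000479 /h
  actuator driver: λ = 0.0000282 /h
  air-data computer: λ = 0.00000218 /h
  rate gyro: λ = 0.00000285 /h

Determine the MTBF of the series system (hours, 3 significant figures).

Series of exponential components: λ_sys = Σ λ_i
λ_sys = 0.0000214 + 0.000479 + 0.0000282 + 0.00000218 + 0.00000285 = 5.3363e-04 /h
MTBF = 1 / λ_sys = 1870 h

1870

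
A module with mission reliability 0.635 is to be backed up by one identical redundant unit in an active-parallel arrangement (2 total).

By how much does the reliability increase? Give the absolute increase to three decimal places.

0.232

R_before = 0.635
R_after = 1 − (1 − 0.635)^2 = 0.867
ΔR = 0.867 − 0.635 = 0.232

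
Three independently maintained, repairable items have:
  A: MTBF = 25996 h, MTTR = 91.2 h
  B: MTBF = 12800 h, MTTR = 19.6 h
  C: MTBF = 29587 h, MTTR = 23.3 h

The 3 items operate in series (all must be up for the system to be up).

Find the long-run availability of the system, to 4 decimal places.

0.9942

A(A) = MTBF/(MTBF+MTTR) = 25996/(25996+91.2) = 0.996504
A(B) = MTBF/(MTBF+MTTR) = 12800/(12800+19.6) = 0.998471
A(C) = MTBF/(MTBF+MTTR) = 29587/(29587+23.3) = 0.999213
Series availability: 0.996504 × 0.998471 × 0.999213 = 0.9942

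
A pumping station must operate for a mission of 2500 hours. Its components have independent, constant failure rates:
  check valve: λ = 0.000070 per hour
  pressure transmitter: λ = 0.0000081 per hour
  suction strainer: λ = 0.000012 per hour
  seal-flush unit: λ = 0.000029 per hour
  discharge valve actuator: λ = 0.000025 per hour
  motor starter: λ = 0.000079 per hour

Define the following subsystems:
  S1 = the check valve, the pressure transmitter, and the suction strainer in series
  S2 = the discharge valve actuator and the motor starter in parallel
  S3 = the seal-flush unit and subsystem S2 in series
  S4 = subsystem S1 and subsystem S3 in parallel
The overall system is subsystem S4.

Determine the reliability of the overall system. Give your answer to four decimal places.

0.9839

R(check valve) = exp(−0.000070 × 2500) = 0.839457
R(pressure transmitter) = exp(−0.0000081 × 2500) = 0.979954
R(suction strainer) = exp(−0.000012 × 2500) = 0.970446
R(seal-flush unit) = exp(−0.000029 × 2500) = 0.930066
R(discharge valve actuator) = exp(−0.000025 × 2500) = 0.939413
R(motor starter) = exp(−0.000079 × 2500) = 0.820780
Series (check valve, pressure transmitter, and suction strainer): 0.839457 × 0.979954 × 0.970446 = 0.798317
Parallel (discharge valve actuator and motor starter): 1 − (1 − 0.939413)(1 − 0.820780) = 0.989142
Series (seal-flush unit and [0.989142]): 0.930066 × 0.989142 = 0.919967
Parallel ([0.798317] and [0.919967]): 1 − (1 − 0.798317)(1 − 0.919967) = 0.9839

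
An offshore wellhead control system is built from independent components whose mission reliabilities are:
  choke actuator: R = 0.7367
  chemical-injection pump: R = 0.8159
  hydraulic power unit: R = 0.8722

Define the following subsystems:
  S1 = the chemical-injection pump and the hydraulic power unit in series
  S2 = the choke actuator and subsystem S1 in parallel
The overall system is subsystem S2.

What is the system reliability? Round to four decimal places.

Series (chemical-injection pump and hydraulic power unit): 0.815900 × 0.872200 = 0.711628
Parallel (choke actuator and [0.711628]): 1 − (1 − 0.736700)(1 − 0.711628) = 0.9241

0.9241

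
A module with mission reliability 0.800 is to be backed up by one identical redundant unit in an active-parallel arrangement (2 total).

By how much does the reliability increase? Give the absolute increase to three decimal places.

R_before = 0.800
R_after = 1 − (1 − 0.800)^2 = 0.960
ΔR = 0.960 − 0.800 = 0.160

0.160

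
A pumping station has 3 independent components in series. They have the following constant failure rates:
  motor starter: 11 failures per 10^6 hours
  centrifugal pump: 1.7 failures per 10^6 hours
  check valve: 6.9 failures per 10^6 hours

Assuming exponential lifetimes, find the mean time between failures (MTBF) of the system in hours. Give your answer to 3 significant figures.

Series of exponential components: λ_sys = Σ λ_i
λ_sys = 0.000011 + 0.0000017 + 0.0000069 = 1.9600e-05 /h
MTBF = 1 / λ_sys = 51000 h

51000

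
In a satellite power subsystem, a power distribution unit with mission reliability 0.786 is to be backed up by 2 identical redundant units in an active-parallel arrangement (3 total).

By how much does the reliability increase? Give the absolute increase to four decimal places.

0.2042

R_before = 0.786
R_after = 1 − (1 − 0.786)^3 = 0.9902
ΔR = 0.9902 − 0.786 = 0.2042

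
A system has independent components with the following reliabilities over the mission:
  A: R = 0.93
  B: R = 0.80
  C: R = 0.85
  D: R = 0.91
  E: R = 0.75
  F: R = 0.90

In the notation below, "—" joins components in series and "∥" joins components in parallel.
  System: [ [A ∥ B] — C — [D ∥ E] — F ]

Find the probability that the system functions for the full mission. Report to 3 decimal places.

0.737

Parallel (A and B): 1 − (1 − 0.93000)(1 − 0.80000) = 0.98600
Parallel (D and E): 1 − (1 − 0.91000)(1 − 0.75000) = 0.97750
Series ([0.98600], C, [0.97750], and F): 0.98600 × 0.85000 × 0.97750 × 0.90000 = 0.737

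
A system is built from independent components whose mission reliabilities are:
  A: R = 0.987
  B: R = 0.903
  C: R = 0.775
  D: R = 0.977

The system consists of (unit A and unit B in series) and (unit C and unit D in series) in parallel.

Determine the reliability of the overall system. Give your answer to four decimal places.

0.9736

Series (A and B): 0.987000 × 0.903000 = 0.891261
Series (C and D): 0.775000 × 0.977000 = 0.757175
Parallel ([0.891261] and [0.757175]): 1 − (1 − 0.891261)(1 − 0.757175) = 0.9736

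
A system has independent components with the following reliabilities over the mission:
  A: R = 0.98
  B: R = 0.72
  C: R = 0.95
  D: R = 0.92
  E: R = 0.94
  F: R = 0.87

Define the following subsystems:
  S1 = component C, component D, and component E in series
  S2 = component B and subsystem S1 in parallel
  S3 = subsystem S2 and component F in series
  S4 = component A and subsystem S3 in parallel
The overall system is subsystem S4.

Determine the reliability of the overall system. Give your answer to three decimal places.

0.997

Series (C, D, and E): 0.95000 × 0.92000 × 0.94000 = 0.82156
Parallel (B and [0.82156]): 1 − (1 − 0.72000)(1 − 0.82156) = 0.95004
Series ([0.95004] and F): 0.95004 × 0.87000 = 0.82653
Parallel (A and [0.82653]): 1 − (1 − 0.98000)(1 − 0.82653) = 0.997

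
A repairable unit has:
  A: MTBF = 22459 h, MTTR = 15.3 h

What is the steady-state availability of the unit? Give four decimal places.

0.9993

A(A) = MTBF/(MTBF+MTTR) = 22459/(22459+15.3) = 0.9993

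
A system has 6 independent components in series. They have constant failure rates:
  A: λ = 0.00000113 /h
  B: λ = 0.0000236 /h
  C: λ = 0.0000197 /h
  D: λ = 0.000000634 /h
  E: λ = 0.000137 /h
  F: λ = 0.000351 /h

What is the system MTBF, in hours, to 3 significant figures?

1880

Series of exponential components: λ_sys = Σ λ_i
λ_sys = 0.00000113 + 0.0000236 + 0.0000197 + 0.000000634 + 0.000137 + 0.000351 = 5.3306e-04 /h
MTBF = 1 / λ_sys = 1880 h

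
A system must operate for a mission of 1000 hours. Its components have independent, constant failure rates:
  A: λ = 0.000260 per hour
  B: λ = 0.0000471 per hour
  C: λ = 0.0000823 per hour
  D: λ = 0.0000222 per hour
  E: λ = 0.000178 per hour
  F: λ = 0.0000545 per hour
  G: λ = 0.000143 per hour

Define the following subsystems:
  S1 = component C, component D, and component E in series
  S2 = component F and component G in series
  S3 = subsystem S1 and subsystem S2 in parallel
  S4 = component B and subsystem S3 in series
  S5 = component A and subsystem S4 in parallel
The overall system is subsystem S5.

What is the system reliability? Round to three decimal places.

R(A) = exp(−0.000260 × 1000) = 0.77105
R(B) = exp(−0.0000471 × 1000) = 0.95399
R(C) = exp(−0.0000823 × 1000) = 0.92100
R(D) = exp(−0.0000222 × 1000) = 0.97804
R(E) = exp(−0.000178 × 1000) = 0.83694
R(F) = exp(−0.0000545 × 1000) = 0.94696
R(G) = exp(−0.000143 × 1000) = 0.86675
Series (C, D, and E): 0.92100 × 0.97804 × 0.83694 = 0.75389
Series (F and G): 0.94696 × 0.86675 = 0.82078
Parallel ([0.75389] and [0.82078]): 1 − (1 − 0.75389)(1 − 0.82078) = 0.95589
Series (B and [0.95589]): 0.95399 × 0.95589 = 0.91191
Parallel (A and [0.91191]): 1 − (1 − 0.77105)(1 − 0.91191) = 0.980

0.980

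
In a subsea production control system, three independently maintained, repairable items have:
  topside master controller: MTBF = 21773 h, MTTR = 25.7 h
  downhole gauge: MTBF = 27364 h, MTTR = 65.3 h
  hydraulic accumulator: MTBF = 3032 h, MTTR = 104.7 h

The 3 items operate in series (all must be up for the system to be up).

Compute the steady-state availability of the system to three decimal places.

0.963

A(topside master controller) = MTBF/(MTBF+MTTR) = 21773/(21773+25.7) = 0.998821
A(downhole gauge) = MTBF/(MTBF+MTTR) = 27364/(27364+65.3) = 0.997619
A(hydraulic accumulator) = MTBF/(MTBF+MTTR) = 3032/(3032+104.7) = 0.966621
Series availability: 0.998821 × 0.997619 × 0.966621 = 0.963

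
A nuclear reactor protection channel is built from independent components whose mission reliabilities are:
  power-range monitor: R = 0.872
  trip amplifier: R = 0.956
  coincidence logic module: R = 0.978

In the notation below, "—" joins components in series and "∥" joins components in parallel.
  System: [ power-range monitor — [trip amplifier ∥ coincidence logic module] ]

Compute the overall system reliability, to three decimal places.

Parallel (trip amplifier and coincidence logic module): 1 − (1 − 0.95600)(1 − 0.97800) = 0.99903
Series (power-range monitor and [0.99903]): 0.87200 × 0.99903 = 0.871

0.871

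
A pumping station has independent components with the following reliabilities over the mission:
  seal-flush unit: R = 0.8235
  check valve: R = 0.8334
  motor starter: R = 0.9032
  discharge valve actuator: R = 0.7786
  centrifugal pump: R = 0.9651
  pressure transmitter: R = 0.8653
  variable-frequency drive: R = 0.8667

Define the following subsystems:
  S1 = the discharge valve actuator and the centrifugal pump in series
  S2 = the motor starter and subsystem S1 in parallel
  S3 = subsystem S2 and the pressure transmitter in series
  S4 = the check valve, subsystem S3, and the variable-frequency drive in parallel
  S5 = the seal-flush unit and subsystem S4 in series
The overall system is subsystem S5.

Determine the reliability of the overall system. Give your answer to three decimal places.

Series (discharge valve actuator and centrifugal pump): 0.77860 × 0.96510 = 0.75143
Parallel (motor starter and [0.75143]): 1 − (1 − 0.90320)(1 − 0.75143) = 0.97594
Series ([0.97594] and pressure transmitter): 0.97594 × 0.86530 = 0.84448
Parallel (check valve, [0.84448], and variable-frequency drive): 1 − (1 − 0.83340)(1 − 0.84448)(1 − 0.86670) = 0.99655
Series (seal-flush unit and [0.99655]): 0.82350 × 0.99655 = 0.821

0.821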